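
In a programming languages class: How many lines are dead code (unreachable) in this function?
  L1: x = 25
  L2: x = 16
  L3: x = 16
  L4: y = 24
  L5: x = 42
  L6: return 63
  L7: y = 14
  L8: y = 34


Analyzing control flow:
  L1: reachable (before return)
  L2: reachable (before return)
  L3: reachable (before return)
  L4: reachable (before return)
  L5: reachable (before return)
  L6: reachable (return statement)
  L7: DEAD (after return at L6)
  L8: DEAD (after return at L6)
Return at L6, total lines = 8
Dead lines: L7 through L8
Count: 2

2


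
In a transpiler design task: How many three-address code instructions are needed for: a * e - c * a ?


Expression: a * e - c * a
Generating three-address code (respecting * over +/- precedence):
  Instruction 1: t1 = a * e
  Instruction 2: t2 = c * a
  Instruction 3: t3 = t1 - t2
Total instructions: 3

3


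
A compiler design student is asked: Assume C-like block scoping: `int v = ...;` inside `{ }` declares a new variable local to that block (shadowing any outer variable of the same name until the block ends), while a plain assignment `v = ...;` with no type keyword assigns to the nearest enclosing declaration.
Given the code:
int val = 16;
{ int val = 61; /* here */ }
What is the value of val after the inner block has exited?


Analyzing scoping rules:
Outer scope: declares val = 16
Inner block: 'int val = 61;' declares a NEW val that shadows the outer one
When the block exits the inner val goes out of scope; the outer val was never modified -> 16
Result: 16

16


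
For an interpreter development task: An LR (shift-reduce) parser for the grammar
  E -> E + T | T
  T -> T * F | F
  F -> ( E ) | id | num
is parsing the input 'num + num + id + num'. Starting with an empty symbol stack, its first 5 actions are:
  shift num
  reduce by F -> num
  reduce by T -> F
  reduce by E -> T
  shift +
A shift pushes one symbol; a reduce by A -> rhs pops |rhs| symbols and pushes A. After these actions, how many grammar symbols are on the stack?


Tracking the symbol stack through each action:
  Action 1: shift 'num' : push -> stack = [num] (size 1)
  Action 2: reduce by F -> num : pop 1, push F -> stack = [F] (size 1)
  Action 3: reduce by T -> F : pop 1, push T -> stack = [T] (size 1)
  Action 4: reduce by E -> T : pop 1, push E -> stack = [E] (size 1)
  Action 5: shift '+' : push -> stack = [E, +] (size 2)
Final stack size: 2

2


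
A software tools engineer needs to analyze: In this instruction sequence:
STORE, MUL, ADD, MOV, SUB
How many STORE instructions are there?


Scanning instruction sequence for STORE:
  Position 1: STORE <- MATCH
  Position 2: MUL
  Position 3: ADD
  Position 4: MOV
  Position 5: SUB
Matches at positions: [1]
Total STORE count: 1

1


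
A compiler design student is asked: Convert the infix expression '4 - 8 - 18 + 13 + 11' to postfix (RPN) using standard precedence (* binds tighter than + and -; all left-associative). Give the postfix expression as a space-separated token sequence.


Applying the shunting-yard algorithm:
  Operand 4 -> output
  Push '-' onto operator stack -> op-stack: [-]
  Operand 8 -> output
  See '-' (prec 1); top '-' (prec 1) >= it -> pop '-' to output
  Push '-' onto operator stack -> op-stack: [-]
  Operand 18 -> output
  See '+' (prec 1); top '-' (prec 1) >= it -> pop '-' to output
  Push '+' onto operator stack -> op-stack: [+]
  Operand 13 -> output
  See '+' (prec 1); top '+' (prec 1) >= it -> pop '+' to output
  Push '+' onto operator stack -> op-stack: [+]
  Operand 11 -> output
  End of input: pop '+' to output
Postfix result: 4 8 - 18 - 13 + 11 +

4 8 - 18 - 13 + 11 +


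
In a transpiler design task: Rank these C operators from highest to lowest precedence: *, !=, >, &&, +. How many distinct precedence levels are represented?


Looking up precedence for each operator:
  * -> precedence 6
  != -> precedence 3
  > -> precedence 4
  && -> precedence 2
  + -> precedence 5
Sorted highest to lowest: *, +, >, !=, &&
Distinct precedence values: [6, 5, 4, 3, 2]
Number of distinct levels: 5

5


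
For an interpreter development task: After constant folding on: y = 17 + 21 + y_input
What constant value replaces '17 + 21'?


Identifying constant sub-expression:
  Original: y = 17 + 21 + y_input
  17 and 21 are both compile-time constants
  Evaluating: 17 + 21 = 38
  After folding: y = 38 + y_input

38


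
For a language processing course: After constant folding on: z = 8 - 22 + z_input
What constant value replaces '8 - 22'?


Identifying constant sub-expression:
  Original: z = 8 - 22 + z_input
  8 and 22 are both compile-time constants
  Evaluating: 8 - 22 = -14
  After folding: z = -14 + z_input

-14


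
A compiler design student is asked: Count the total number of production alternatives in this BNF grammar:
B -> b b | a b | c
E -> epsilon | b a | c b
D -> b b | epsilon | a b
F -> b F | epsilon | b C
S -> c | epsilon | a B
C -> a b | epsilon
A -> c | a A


Counting alternatives per rule:
  B: 3 alternative(s)
  E: 3 alternative(s)
  D: 3 alternative(s)
  F: 3 alternative(s)
  S: 3 alternative(s)
  C: 2 alternative(s)
  A: 2 alternative(s)
Sum: 3 + 3 + 3 + 3 + 3 + 2 + 2 = 19

19


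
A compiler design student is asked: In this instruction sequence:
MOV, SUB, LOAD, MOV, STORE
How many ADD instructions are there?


Scanning instruction sequence for ADD:
  Position 1: MOV
  Position 2: SUB
  Position 3: LOAD
  Position 4: MOV
  Position 5: STORE
Matches at positions: []
Total ADD count: 0

0


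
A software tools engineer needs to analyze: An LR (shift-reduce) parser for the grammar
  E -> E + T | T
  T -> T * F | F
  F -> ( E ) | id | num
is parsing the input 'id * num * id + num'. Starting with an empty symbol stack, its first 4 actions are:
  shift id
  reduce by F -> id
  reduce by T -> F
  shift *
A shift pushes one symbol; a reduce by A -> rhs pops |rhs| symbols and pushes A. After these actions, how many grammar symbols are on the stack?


Tracking the symbol stack through each action:
  Action 1: shift 'id' : push -> stack = [id] (size 1)
  Action 2: reduce by F -> id : pop 1, push F -> stack = [F] (size 1)
  Action 3: reduce by T -> F : pop 1, push T -> stack = [T] (size 1)
  Action 4: shift '*' : push -> stack = [T, *] (size 2)
Final stack size: 2

2


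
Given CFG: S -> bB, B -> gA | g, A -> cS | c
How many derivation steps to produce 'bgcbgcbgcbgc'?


Grammar: S -> bB, B -> gA | g, A -> cS | c
Deriving 'bgcbgcbgcbgc':
Step 1: S -> bB => bB
Step 2: B -> gA => bgA
Step 3: A -> cS => bgcS
Step 4: S -> bB => bgcbB
Step 5: B -> gA => bgcbgA
Step 6: A -> cS => bgcbgcS
Step 7: S -> bB => bgcbgcbB
Step 8: B -> gA => bgcbgcbgA
Step 9: A -> cS => bgcbgcbgcS
Step 10: S -> bB => bgcbgcbgcbB
Step 11: B -> gA => bgcbgcbgcbgA
Step 12: A -> c => bgcbgcbgcbgc
Total derivation steps: 12

12


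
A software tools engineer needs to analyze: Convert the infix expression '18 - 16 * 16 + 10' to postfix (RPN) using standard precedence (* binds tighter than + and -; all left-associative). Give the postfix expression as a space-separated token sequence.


Applying the shunting-yard algorithm:
  Operand 18 -> output
  Push '-' onto operator stack -> op-stack: [-]
  Operand 16 -> output
  Push '*' onto operator stack -> op-stack: [-, *]
  Operand 16 -> output
  See '+' (prec 1); top '*' (prec 2) >= it -> pop '*' to output
  See '+' (prec 1); top '-' (prec 1) >= it -> pop '-' to output
  Push '+' onto operator stack -> op-stack: [+]
  Operand 10 -> output
  End of input: pop '+' to output
Postfix result: 18 16 16 * - 10 +

18 16 16 * - 10 +


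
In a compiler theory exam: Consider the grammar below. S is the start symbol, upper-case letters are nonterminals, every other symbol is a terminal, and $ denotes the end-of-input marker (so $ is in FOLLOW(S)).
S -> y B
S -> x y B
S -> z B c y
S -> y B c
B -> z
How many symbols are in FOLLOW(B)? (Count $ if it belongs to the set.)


S is the start symbol and does not occur in any rule body, so FOLLOW(S) = {$}.
Examining every occurrence of B in a rule body:
  S -> y B : B is at the right end -> add FOLLOW(S) = {$}
  S -> x y B : B is at the right end -> add FOLLOW(S) = {$} (already in the set)
  S -> z B c y : B is followed by terminal 'c' -> add 'c'
  S -> y B c : B is followed by terminal 'c' -> add 'c' (already in the set)
  B -> z : B does not occur in the body -> contributes nothing
FOLLOW(B) = {c, $}
Count: 2

2


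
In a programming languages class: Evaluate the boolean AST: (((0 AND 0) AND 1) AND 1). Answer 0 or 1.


Step 1: Evaluate inner node
  0 AND 0 = 0
Step 2: Evaluate next node
  0 AND 1 = 0
Step 3: Evaluate root node
  0 AND 1 = 0

0


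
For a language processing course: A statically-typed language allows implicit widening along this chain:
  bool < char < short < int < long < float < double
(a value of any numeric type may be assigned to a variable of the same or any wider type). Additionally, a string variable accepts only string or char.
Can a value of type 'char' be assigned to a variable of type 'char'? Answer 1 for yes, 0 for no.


Target variable type: char
Source value type: char
Numeric ranks: char=1, char=1
Widening allowed iff rank(source) <= rank(target): 1 <= 1? Yes
Result: 1

1


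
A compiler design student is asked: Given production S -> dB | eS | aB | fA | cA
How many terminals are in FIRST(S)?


Production: S -> dB | eS | aB | fA | cA
Examining each alternative for leading terminals:
  S -> dB : first terminal = 'd'
  S -> eS : first terminal = 'e'
  S -> aB : first terminal = 'a'
  S -> fA : first terminal = 'f'
  S -> cA : first terminal = 'c'
FIRST(S) = {a, c, d, e, f}
Count: 5

5


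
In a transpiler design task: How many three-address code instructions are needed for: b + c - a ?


Expression: b + c - a
Generating three-address code (respecting * over +/- precedence):
  Instruction 1: t1 = b + c
  Instruction 2: t2 = t1 - a
Total instructions: 2

2


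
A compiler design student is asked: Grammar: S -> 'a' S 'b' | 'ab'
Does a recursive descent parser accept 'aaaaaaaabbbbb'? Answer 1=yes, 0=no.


Grammar accepts strings of the form a^n b^n (n >= 1)
Word: 'aaaaaaaabbbbb'
Counting: 8 a's and 5 b's
Check: 8 == 5? No
Mismatch: a-count != b-count
Rejected

0


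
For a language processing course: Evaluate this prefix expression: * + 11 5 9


Parsing prefix expression: * + 11 5 9
Step 1: Innermost operation '+ 11 5'
  11 + 5 = 16
Step 2: Outer operation '* [16] 9'
  16 * 9 = 144

144


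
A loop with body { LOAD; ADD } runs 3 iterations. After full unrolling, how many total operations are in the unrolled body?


Loop body operations: LOAD, ADD (2 ops per iteration)
Unrolling 3 iterations:
  Iteration 1: LOAD, ADD (2 ops)
  Iteration 2: LOAD, ADD (2 ops)
  Iteration 3: LOAD, ADD (2 ops)
Total: 3 iterations * 2 ops/iter = 6 operations

6


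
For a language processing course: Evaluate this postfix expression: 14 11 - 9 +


Processing tokens left to right:
Push 14, Push 11
Pop 14 and 11, compute 14 - 11 = 3, push 3
Push 9
Pop 3 and 9, compute 3 + 9 = 12, push 12
Stack result: 12

12


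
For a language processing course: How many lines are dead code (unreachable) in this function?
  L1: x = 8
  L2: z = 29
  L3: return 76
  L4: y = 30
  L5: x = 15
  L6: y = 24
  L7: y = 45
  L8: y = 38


Analyzing control flow:
  L1: reachable (before return)
  L2: reachable (before return)
  L3: reachable (return statement)
  L4: DEAD (after return at L3)
  L5: DEAD (after return at L3)
  L6: DEAD (after return at L3)
  L7: DEAD (after return at L3)
  L8: DEAD (after return at L3)
Return at L3, total lines = 8
Dead lines: L4 through L8
Count: 5

5


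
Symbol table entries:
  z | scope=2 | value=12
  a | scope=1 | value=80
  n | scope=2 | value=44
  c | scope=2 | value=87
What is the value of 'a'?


Searching symbol table for 'a':
  z | scope=2 | value=12
  a | scope=1 | value=80 <- MATCH
  n | scope=2 | value=44
  c | scope=2 | value=87
Found 'a' at scope 1 with value 80

80


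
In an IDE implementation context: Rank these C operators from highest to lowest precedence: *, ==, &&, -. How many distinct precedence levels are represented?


Looking up precedence for each operator:
  * -> precedence 6
  == -> precedence 3
  && -> precedence 2
  - -> precedence 5
Sorted highest to lowest: *, -, ==, &&
Distinct precedence values: [6, 5, 3, 2]
Number of distinct levels: 4

4


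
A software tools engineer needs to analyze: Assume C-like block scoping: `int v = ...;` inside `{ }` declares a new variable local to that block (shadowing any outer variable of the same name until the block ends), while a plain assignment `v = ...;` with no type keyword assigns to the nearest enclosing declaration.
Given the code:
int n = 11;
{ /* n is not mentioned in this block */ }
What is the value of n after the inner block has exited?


Analyzing scoping rules:
Outer scope: declares n = 11
Inner block: n is neither redeclared nor assigned -> unchanged
After the block -> 11
Result: 11

11


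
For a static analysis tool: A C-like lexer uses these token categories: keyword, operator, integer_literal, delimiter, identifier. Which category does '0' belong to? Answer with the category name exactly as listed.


Token: '0'
Checking categories:
  identifier: no
  integer_literal: YES
  operator: no
  keyword: no
  delimiter: no
Category: integer_literal

integer_literal


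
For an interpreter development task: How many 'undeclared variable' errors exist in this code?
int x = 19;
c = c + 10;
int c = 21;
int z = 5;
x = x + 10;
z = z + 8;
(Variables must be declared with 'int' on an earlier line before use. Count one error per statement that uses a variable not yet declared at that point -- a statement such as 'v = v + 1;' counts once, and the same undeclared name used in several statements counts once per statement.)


Scanning code line by line:
  Line 1: declare 'x' -> declared = ['x']
  Line 2: use 'c' -> ERROR (undeclared)
  Line 3: declare 'c' -> declared = ['c', 'x']
  Line 4: declare 'z' -> declared = ['c', 'x', 'z']
  Line 5: use 'x' -> OK (declared)
  Line 6: use 'z' -> OK (declared)
Total undeclared variable errors: 1

1


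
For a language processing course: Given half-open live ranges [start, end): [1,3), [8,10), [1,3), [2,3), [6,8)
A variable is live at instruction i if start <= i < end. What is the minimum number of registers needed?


Live ranges:
  Var0: [1, 3)
  Var1: [8, 10)
  Var2: [1, 3)
  Var3: [2, 3)
  Var4: [6, 8)
Sweep-line events (position, delta, active):
  pos=1 start -> active=1
  pos=1 start -> active=2
  pos=2 start -> active=3
  pos=3 end -> active=2
  pos=3 end -> active=1
  pos=3 end -> active=0
  pos=6 start -> active=1
  pos=8 end -> active=0
  pos=8 start -> active=1
  pos=10 end -> active=0
Maximum simultaneous active: 3
Minimum registers needed: 3

3


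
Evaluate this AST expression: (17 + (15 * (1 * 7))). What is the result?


Expression: (17 + (15 * (1 * 7)))
Evaluating step by step:
  1 * 7 = 7
  15 * 7 = 105
  17 + 105 = 122
Result: 122

122


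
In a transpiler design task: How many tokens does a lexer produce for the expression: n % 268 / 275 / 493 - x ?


Scanning 'n % 268 / 275 / 493 - x'
Token 1: 'n' -> identifier
Token 2: '%' -> operator
Token 3: '268' -> integer_literal
Token 4: '/' -> operator
Token 5: '275' -> integer_literal
Token 6: '/' -> operator
Token 7: '493' -> integer_literal
Token 8: '-' -> operator
Token 9: 'x' -> identifier
Total tokens: 9

9


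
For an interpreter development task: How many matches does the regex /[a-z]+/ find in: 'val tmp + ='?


Pattern: /[a-z]+/ (identifiers)
Input: 'val tmp + ='
Scanning for matches:
  Match 1: 'val'
  Match 2: 'tmp'
Total matches: 2

2


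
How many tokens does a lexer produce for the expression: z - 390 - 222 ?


Scanning 'z - 390 - 222'
Token 1: 'z' -> identifier
Token 2: '-' -> operator
Token 3: '390' -> integer_literal
Token 4: '-' -> operator
Token 5: '222' -> integer_literal
Total tokens: 5

5


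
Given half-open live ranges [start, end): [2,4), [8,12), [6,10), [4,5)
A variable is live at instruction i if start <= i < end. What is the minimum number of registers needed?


Live ranges:
  Var0: [2, 4)
  Var1: [8, 12)
  Var2: [6, 10)
  Var3: [4, 5)
Sweep-line events (position, delta, active):
  pos=2 start -> active=1
  pos=4 end -> active=0
  pos=4 start -> active=1
  pos=5 end -> active=0
  pos=6 start -> active=1
  pos=8 start -> active=2
  pos=10 end -> active=1
  pos=12 end -> active=0
Maximum simultaneous active: 2
Minimum registers needed: 2

2


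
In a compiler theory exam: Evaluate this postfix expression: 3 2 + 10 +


Processing tokens left to right:
Push 3, Push 2
Pop 3 and 2, compute 3 + 2 = 5, push 5
Push 10
Pop 5 and 10, compute 5 + 10 = 15, push 15
Stack result: 15

15


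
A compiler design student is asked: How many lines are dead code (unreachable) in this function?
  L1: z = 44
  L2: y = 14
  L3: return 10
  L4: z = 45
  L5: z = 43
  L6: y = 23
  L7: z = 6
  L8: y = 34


Analyzing control flow:
  L1: reachable (before return)
  L2: reachable (before return)
  L3: reachable (return statement)
  L4: DEAD (after return at L3)
  L5: DEAD (after return at L3)
  L6: DEAD (after return at L3)
  L7: DEAD (after return at L3)
  L8: DEAD (after return at L3)
Return at L3, total lines = 8
Dead lines: L4 through L8
Count: 5

5


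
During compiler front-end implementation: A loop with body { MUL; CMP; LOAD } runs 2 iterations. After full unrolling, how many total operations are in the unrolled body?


Loop body operations: MUL, CMP, LOAD (3 ops per iteration)
Unrolling 2 iterations:
  Iteration 1: MUL, CMP, LOAD (3 ops)
  Iteration 2: MUL, CMP, LOAD (3 ops)
Total: 2 iterations * 3 ops/iter = 6 operations

6


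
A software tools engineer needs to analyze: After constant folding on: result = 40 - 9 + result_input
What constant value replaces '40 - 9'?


Identifying constant sub-expression:
  Original: result = 40 - 9 + result_input
  40 and 9 are both compile-time constants
  Evaluating: 40 - 9 = 31
  After folding: result = 31 + result_input

31


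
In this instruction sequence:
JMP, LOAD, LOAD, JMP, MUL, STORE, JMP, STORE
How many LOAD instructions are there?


Scanning instruction sequence for LOAD:
  Position 1: JMP
  Position 2: LOAD <- MATCH
  Position 3: LOAD <- MATCH
  Position 4: JMP
  Position 5: MUL
  Position 6: STORE
  Position 7: JMP
  Position 8: STORE
Matches at positions: [2, 3]
Total LOAD count: 2

2


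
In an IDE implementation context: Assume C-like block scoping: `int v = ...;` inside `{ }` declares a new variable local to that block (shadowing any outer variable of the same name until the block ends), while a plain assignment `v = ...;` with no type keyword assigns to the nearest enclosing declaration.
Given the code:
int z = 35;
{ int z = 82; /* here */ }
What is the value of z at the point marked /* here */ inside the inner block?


Analyzing scoping rules:
Outer scope: declares z = 35
Inner block: 'int z = 82;' declares a NEW z that shadows the outer one
Inside the block the inner declaration is in scope -> 82
Result: 82

82


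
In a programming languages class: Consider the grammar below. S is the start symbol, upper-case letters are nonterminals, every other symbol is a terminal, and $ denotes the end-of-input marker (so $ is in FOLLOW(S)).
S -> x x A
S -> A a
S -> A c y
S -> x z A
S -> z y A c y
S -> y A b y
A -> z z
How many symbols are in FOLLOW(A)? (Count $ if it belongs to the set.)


S is the start symbol and does not occur in any rule body, so FOLLOW(S) = {$}.
Examining every occurrence of A in a rule body:
  S -> x x A : A is at the right end -> add FOLLOW(S) = {$}
  S -> A a : A is followed by terminal 'a' -> add 'a'
  S -> A c y : A is followed by terminal 'c' -> add 'c'
  S -> x z A : A is at the right end -> add FOLLOW(S) = {$} (already in the set)
  S -> z y A c y : A is followed by terminal 'c' -> add 'c' (already in the set)
  S -> y A b y : A is followed by terminal 'b' -> add 'b'
  A -> z z : A does not occur in the body -> contributes nothing
FOLLOW(A) = {a, b, c, $}
Count: 4

4


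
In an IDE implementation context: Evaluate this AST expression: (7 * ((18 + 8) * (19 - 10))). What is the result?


Expression: (7 * ((18 + 8) * (19 - 10)))
Evaluating step by step:
  18 + 8 = 26
  19 - 10 = 9
  26 * 9 = 234
  7 * 234 = 1638
Result: 1638

1638


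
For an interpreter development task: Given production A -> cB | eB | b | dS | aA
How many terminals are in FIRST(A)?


Production: A -> cB | eB | b | dS | aA
Examining each alternative for leading terminals:
  A -> cB : first terminal = 'c'
  A -> eB : first terminal = 'e'
  A -> b : first terminal = 'b'
  A -> dS : first terminal = 'd'
  A -> aA : first terminal = 'a'
FIRST(A) = {a, b, c, d, e}
Count: 5

5


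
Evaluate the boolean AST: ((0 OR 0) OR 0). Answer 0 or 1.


Step 1: Evaluate inner node
  0 OR 0 = 0
Step 2: Evaluate root node
  0 OR 0 = 0

0


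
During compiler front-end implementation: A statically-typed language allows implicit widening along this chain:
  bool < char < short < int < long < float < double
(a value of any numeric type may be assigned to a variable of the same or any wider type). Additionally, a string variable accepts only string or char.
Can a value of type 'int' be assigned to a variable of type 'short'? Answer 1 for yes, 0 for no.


Target variable type: short
Source value type: int
Numeric ranks: int=3, short=2
Widening allowed iff rank(source) <= rank(target): 3 <= 2? No
Result: 0

0


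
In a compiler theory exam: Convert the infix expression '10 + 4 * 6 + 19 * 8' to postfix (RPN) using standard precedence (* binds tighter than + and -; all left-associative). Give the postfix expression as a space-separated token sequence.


Applying the shunting-yard algorithm:
  Operand 10 -> output
  Push '+' onto operator stack -> op-stack: [+]
  Operand 4 -> output
  Push '*' onto operator stack -> op-stack: [+, *]
  Operand 6 -> output
  See '+' (prec 1); top '*' (prec 2) >= it -> pop '*' to output
  See '+' (prec 1); top '+' (prec 1) >= it -> pop '+' to output
  Push '+' onto operator stack -> op-stack: [+]
  Operand 19 -> output
  Push '*' onto operator stack -> op-stack: [+, *]
  Operand 8 -> output
  End of input: pop '*' to output
  End of input: pop '+' to output
Postfix result: 10 4 6 * + 19 8 * +

10 4 6 * + 19 8 * +


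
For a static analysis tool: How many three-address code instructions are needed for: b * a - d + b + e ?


Expression: b * a - d + b + e
Generating three-address code (respecting * over +/- precedence):
  Instruction 1: t1 = b * a
  Instruction 2: t2 = t1 - d
  Instruction 3: t3 = t2 + b
  Instruction 4: t4 = t3 + e
Total instructions: 4

4


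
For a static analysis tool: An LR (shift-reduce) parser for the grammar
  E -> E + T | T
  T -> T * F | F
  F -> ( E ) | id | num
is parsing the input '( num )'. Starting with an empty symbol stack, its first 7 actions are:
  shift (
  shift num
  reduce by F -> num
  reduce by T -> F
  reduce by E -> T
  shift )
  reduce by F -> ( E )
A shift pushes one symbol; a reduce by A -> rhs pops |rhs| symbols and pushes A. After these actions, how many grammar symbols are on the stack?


Tracking the symbol stack through each action:
  Action 1: shift '(' : push -> stack = [(] (size 1)
  Action 2: shift 'num' : push -> stack = [(, num] (size 2)
  Action 3: reduce by F -> num : pop 1, push F -> stack = [(, F] (size 2)
  Action 4: reduce by T -> F : pop 1, push T -> stack = [(, T] (size 2)
  Action 5: reduce by E -> T : pop 1, push E -> stack = [(, E] (size 2)
  Action 6: shift ')' : push -> stack = [(, E, )] (size 3)
  Action 7: reduce by F -> ( E ) : pop 3, push F -> stack = [F] (size 1)
Final stack size: 1

1


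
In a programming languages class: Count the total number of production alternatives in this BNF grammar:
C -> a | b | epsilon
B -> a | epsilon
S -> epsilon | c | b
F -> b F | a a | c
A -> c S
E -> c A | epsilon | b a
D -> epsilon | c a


Counting alternatives per rule:
  C: 3 alternative(s)
  B: 2 alternative(s)
  S: 3 alternative(s)
  F: 3 alternative(s)
  A: 1 alternative(s)
  E: 3 alternative(s)
  D: 2 alternative(s)
Sum: 3 + 2 + 3 + 3 + 1 + 3 + 2 = 17

17


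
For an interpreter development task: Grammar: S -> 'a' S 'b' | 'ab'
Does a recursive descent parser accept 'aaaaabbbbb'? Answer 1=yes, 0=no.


Grammar accepts strings of the form a^n b^n (n >= 1)
Word: 'aaaaabbbbb'
Counting: 5 a's and 5 b's
Check: 5 == 5? Yes
Derivation (S -> aSb applied 4 time(s), then S -> ab): S => aSb => aaSbb => aaaSbbb => aaaaSbbbb => aaaaabbbbb
Accepted

1


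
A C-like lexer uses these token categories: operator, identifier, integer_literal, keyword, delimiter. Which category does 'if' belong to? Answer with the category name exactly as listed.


Token: 'if'
Checking categories:
  identifier: no
  integer_literal: no
  operator: no
  keyword: YES
  delimiter: no
Category: keyword

keyword


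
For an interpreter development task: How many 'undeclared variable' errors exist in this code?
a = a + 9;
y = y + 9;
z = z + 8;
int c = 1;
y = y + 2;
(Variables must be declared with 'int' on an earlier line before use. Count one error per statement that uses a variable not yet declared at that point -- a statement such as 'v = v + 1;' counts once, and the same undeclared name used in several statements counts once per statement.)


Scanning code line by line:
  Line 1: use 'a' -> ERROR (undeclared)
  Line 2: use 'y' -> ERROR (undeclared)
  Line 3: use 'z' -> ERROR (undeclared)
  Line 4: declare 'c' -> declared = ['c']
  Line 5: use 'y' -> ERROR (undeclared)
Total undeclared variable errors: 4

4


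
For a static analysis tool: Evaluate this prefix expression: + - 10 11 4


Parsing prefix expression: + - 10 11 4
Step 1: Innermost operation '- 10 11'
  10 - 11 = -1
Step 2: Outer operation '+ [-1] 4'
  -1 + 4 = 3

3


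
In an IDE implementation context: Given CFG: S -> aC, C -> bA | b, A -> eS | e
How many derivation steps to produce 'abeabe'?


Grammar: S -> aC, C -> bA | b, A -> eS | e
Deriving 'abeabe':
Step 1: S -> aC => aC
Step 2: C -> bA => abA
Step 3: A -> eS => abeS
Step 4: S -> aC => abeaC
Step 5: C -> bA => abeabA
Step 6: A -> e => abeabe
Total derivation steps: 6

6


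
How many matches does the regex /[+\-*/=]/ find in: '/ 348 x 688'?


Pattern: /[+\-*/=]/ (operators)
Input: '/ 348 x 688'
Scanning for matches:
  Match 1: '/'
Total matches: 1

1


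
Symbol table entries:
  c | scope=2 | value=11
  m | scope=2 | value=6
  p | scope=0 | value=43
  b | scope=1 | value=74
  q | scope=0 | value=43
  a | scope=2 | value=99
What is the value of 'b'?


Searching symbol table for 'b':
  c | scope=2 | value=11
  m | scope=2 | value=6
  p | scope=0 | value=43
  b | scope=1 | value=74 <- MATCH
  q | scope=0 | value=43
  a | scope=2 | value=99
Found 'b' at scope 1 with value 74

74


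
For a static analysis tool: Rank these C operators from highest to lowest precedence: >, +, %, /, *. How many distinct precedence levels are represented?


Looking up precedence for each operator:
  > -> precedence 4
  + -> precedence 5
  % -> precedence 6
  / -> precedence 6
  * -> precedence 6
Sorted highest to lowest: %, /, *, +, >
Distinct precedence values: [6, 5, 4]
Number of distinct levels: 3

3


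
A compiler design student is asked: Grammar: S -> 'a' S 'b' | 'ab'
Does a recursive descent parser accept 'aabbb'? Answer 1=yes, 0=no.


Grammar accepts strings of the form a^n b^n (n >= 1)
Word: 'aabbb'
Counting: 2 a's and 3 b's
Check: 2 == 3? No
Mismatch: a-count != b-count
Rejected

0


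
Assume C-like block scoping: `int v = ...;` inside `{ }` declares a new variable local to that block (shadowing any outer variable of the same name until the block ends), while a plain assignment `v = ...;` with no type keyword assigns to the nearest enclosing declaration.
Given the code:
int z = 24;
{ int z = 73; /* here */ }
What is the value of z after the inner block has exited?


Analyzing scoping rules:
Outer scope: declares z = 24
Inner block: 'int z = 73;' declares a NEW z that shadows the outer one
When the block exits the inner z goes out of scope; the outer z was never modified -> 24
Result: 24

24


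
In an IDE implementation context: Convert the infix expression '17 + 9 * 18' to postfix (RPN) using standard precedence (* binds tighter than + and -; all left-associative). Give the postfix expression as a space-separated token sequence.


Applying the shunting-yard algorithm:
  Operand 17 -> output
  Push '+' onto operator stack -> op-stack: [+]
  Operand 9 -> output
  Push '*' onto operator stack -> op-stack: [+, *]
  Operand 18 -> output
  End of input: pop '*' to output
  End of input: pop '+' to output
Postfix result: 17 9 18 * +

17 9 18 * +


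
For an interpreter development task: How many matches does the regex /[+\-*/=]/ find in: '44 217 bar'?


Pattern: /[+\-*/=]/ (operators)
Input: '44 217 bar'
Scanning for matches:
Total matches: 0

0


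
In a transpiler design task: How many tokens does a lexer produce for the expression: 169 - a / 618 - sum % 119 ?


Scanning '169 - a / 618 - sum % 119'
Token 1: '169' -> integer_literal
Token 2: '-' -> operator
Token 3: 'a' -> identifier
Token 4: '/' -> operator
Token 5: '618' -> integer_literal
Token 6: '-' -> operator
Token 7: 'sum' -> identifier
Token 8: '%' -> operator
Token 9: '119' -> integer_literal
Total tokens: 9

9


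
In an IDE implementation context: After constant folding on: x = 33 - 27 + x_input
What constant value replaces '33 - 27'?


Identifying constant sub-expression:
  Original: x = 33 - 27 + x_input
  33 and 27 are both compile-time constants
  Evaluating: 33 - 27 = 6
  After folding: x = 6 + x_input

6


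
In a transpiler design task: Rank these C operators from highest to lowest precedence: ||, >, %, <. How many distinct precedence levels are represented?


Looking up precedence for each operator:
  || -> precedence 1
  > -> precedence 4
  % -> precedence 6
  < -> precedence 4
Sorted highest to lowest: %, >, <, ||
Distinct precedence values: [6, 4, 1]
Number of distinct levels: 3

3


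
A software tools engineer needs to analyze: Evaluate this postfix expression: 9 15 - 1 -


Processing tokens left to right:
Push 9, Push 15
Pop 9 and 15, compute 9 - 15 = -6, push -6
Push 1
Pop -6 and 1, compute -6 - 1 = -7, push -7
Stack result: -7

-7


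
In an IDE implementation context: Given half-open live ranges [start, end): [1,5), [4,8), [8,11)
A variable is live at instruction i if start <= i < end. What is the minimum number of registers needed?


Live ranges:
  Var0: [1, 5)
  Var1: [4, 8)
  Var2: [8, 11)
Sweep-line events (position, delta, active):
  pos=1 start -> active=1
  pos=4 start -> active=2
  pos=5 end -> active=1
  pos=8 end -> active=0
  pos=8 start -> active=1
  pos=11 end -> active=0
Maximum simultaneous active: 2
Minimum registers needed: 2

2


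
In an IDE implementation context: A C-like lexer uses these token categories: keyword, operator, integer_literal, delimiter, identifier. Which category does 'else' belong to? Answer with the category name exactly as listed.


Token: 'else'
Checking categories:
  identifier: no
  integer_literal: no
  operator: no
  keyword: YES
  delimiter: no
Category: keyword

keyword


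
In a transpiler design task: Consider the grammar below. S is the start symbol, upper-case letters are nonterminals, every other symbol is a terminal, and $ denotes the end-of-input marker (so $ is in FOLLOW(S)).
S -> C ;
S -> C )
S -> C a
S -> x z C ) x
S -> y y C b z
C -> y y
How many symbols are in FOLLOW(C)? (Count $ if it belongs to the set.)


S is the start symbol and does not occur in any rule body, so FOLLOW(S) = {$}.
Examining every occurrence of C in a rule body:
  S -> C ; : C is followed by terminal ';' -> add ';'
  S -> C ) : C is followed by terminal ')' -> add ')'
  S -> C a : C is followed by terminal 'a' -> add 'a'
  S -> x z C ) x : C is followed by terminal ')' -> add ')' (already in the set)
  S -> y y C b z : C is followed by terminal 'b' -> add 'b'
  C -> y y : C does not occur in the body -> contributes nothing
FOLLOW(C) = {), ;, a, b}
Count: 4

4


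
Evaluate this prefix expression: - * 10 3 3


Parsing prefix expression: - * 10 3 3
Step 1: Innermost operation '* 10 3'
  10 * 3 = 30
Step 2: Outer operation '- [30] 3'
  30 - 3 = 27

27


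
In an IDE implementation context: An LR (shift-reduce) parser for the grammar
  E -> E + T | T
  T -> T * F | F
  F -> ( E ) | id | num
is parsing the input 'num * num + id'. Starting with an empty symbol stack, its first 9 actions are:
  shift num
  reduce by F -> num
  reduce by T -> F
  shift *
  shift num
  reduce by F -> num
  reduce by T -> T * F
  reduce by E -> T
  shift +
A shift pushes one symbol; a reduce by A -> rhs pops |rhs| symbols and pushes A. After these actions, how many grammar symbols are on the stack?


Tracking the symbol stack through each action:
  Action 1: shift 'num' : push -> stack = [num] (size 1)
  Action 2: reduce by F -> num : pop 1, push F -> stack = [F] (size 1)
  Action 3: reduce by T -> F : pop 1, push T -> stack = [T] (size 1)
  Action 4: shift '*' : push -> stack = [T, *] (size 2)
  Action 5: shift 'num' : push -> stack = [T, *, num] (size 3)
  Action 6: reduce by F -> num : pop 1, push F -> stack = [T, *, F] (size 3)
  Action 7: reduce by T -> T * F : pop 3, push T -> stack = [T] (size 1)
  Action 8: reduce by E -> T : pop 1, push E -> stack = [E] (size 1)
  Action 9: shift '+' : push -> stack = [E, +] (size 2)
Final stack size: 2

2


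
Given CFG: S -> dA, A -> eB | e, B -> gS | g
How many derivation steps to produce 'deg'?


Grammar: S -> dA, A -> eB | e, B -> gS | g
Deriving 'deg':
Step 1: S -> dA => dA
Step 2: A -> eB => deB
Step 3: B -> g => deg
Total derivation steps: 3

3


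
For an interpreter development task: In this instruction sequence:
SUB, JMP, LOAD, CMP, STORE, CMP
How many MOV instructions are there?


Scanning instruction sequence for MOV:
  Position 1: SUB
  Position 2: JMP
  Position 3: LOAD
  Position 4: CMP
  Position 5: STORE
  Position 6: CMP
Matches at positions: []
Total MOV count: 0

0


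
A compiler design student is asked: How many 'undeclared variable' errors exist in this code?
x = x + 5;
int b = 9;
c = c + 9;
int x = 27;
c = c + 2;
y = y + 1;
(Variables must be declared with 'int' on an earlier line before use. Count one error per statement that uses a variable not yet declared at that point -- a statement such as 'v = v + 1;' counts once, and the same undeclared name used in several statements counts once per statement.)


Scanning code line by line:
  Line 1: use 'x' -> ERROR (undeclared)
  Line 2: declare 'b' -> declared = ['b']
  Line 3: use 'c' -> ERROR (undeclared)
  Line 4: declare 'x' -> declared = ['b', 'x']
  Line 5: use 'c' -> ERROR (undeclared)
  Line 6: use 'y' -> ERROR (undeclared)
Total undeclared variable errors: 4

4


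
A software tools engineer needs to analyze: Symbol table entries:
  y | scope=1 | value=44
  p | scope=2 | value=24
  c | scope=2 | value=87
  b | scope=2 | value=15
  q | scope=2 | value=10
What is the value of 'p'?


Searching symbol table for 'p':
  y | scope=1 | value=44
  p | scope=2 | value=24 <- MATCH
  c | scope=2 | value=87
  b | scope=2 | value=15
  q | scope=2 | value=10
Found 'p' at scope 2 with value 24

24


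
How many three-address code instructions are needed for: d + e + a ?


Expression: d + e + a
Generating three-address code (respecting * over +/- precedence):
  Instruction 1: t1 = d + e
  Instruction 2: t2 = t1 + a
Total instructions: 2

2


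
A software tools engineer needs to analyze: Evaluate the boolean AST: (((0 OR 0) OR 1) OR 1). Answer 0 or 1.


Step 1: Evaluate inner node
  0 OR 0 = 0
Step 2: Evaluate next node
  0 OR 1 = 1
Step 3: Evaluate root node
  1 OR 1 = 1

1


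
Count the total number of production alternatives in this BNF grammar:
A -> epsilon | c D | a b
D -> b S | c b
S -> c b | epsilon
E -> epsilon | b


Counting alternatives per rule:
  A: 3 alternative(s)
  D: 2 alternative(s)
  S: 2 alternative(s)
  E: 2 alternative(s)
Sum: 3 + 2 + 2 + 2 = 9

9


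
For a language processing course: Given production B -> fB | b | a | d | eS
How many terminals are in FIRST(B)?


Production: B -> fB | b | a | d | eS
Examining each alternative for leading terminals:
  B -> fB : first terminal = 'f'
  B -> b : first terminal = 'b'
  B -> a : first terminal = 'a'
  B -> d : first terminal = 'd'
  B -> eS : first terminal = 'e'
FIRST(B) = {a, b, d, e, f}
Count: 5

5


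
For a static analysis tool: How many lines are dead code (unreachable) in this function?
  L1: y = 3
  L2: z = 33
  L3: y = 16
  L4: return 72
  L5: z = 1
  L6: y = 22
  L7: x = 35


Analyzing control flow:
  L1: reachable (before return)
  L2: reachable (before return)
  L3: reachable (before return)
  L4: reachable (return statement)
  L5: DEAD (after return at L4)
  L6: DEAD (after return at L4)
  L7: DEAD (after return at L4)
Return at L4, total lines = 7
Dead lines: L5 through L7
Count: 3

3


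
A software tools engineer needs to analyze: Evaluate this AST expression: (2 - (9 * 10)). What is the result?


Expression: (2 - (9 * 10))
Evaluating step by step:
  9 * 10 = 90
  2 - 90 = -88
Result: -88

-88


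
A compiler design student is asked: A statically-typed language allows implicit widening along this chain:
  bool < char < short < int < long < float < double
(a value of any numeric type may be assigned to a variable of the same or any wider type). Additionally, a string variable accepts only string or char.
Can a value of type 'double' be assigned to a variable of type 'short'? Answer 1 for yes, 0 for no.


Target variable type: short
Source value type: double
Numeric ranks: double=6, short=2
Widening allowed iff rank(source) <= rank(target): 6 <= 2? No
Result: 0

0


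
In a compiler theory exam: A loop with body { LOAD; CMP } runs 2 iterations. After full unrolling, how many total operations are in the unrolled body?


Loop body operations: LOAD, CMP (2 ops per iteration)
Unrolling 2 iterations:
  Iteration 1: LOAD, CMP (2 ops)
  Iteration 2: LOAD, CMP (2 ops)
Total: 2 iterations * 2 ops/iter = 4 operations

4


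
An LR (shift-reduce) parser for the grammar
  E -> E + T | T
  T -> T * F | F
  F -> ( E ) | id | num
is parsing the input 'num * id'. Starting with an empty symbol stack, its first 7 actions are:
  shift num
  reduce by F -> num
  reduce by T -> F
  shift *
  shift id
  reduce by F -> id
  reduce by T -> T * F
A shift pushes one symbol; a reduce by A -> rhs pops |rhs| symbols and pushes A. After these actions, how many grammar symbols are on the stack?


Tracking the symbol stack through each action:
  Action 1: shift 'num' : push -> stack = [num] (size 1)
  Action 2: reduce by F -> num : pop 1, push F -> stack = [F] (size 1)
  Action 3: reduce by T -> F : pop 1, push T -> stack = [T] (size 1)
  Action 4: shift '*' : push -> stack = [T, *] (size 2)
  Action 5: shift 'id' : push -> stack = [T, *, id] (size 3)
  Action 6: reduce by F -> id : pop 1, push F -> stack = [T, *, F] (size 3)
  Action 7: reduce by T -> T * F : pop 3, push T -> stack = [T] (size 1)
Final stack size: 1

1


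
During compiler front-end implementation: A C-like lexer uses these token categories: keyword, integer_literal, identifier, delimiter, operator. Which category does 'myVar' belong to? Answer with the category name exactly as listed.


Token: 'myVar'
Checking categories:
  identifier: YES
  integer_literal: no
  operator: no
  keyword: no
  delimiter: no
Category: identifier

identifier


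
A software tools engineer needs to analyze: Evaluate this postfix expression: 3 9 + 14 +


Processing tokens left to right:
Push 3, Push 9
Pop 3 and 9, compute 3 + 9 = 12, push 12
Push 14
Pop 12 and 14, compute 12 + 14 = 26, push 26
Stack result: 26

26


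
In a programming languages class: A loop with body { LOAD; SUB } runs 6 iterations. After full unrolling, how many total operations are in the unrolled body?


Loop body operations: LOAD, SUB (2 ops per iteration)
Unrolling 6 iterations:
  Iteration 1: LOAD, SUB (2 ops)
  Iteration 2: LOAD, SUB (2 ops)
  Iteration 3: LOAD, SUB (2 ops)
  Iteration 4: LOAD, SUB (2 ops)
  Iteration 5: LOAD, SUB (2 ops)
  Iteration 6: LOAD, SUB (2 ops)
Total: 6 iterations * 2 ops/iter = 12 operations

12
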